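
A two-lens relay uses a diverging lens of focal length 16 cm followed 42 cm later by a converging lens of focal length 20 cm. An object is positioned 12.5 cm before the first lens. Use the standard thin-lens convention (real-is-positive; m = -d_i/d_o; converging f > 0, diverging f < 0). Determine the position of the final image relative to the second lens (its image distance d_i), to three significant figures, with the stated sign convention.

33.8 cm

Lens 1: 1/d_i1 = 1/f_1 - 1/d_o1 = 1/(-16) - 1/12.5 = -0.14250 cm^-1, so d_i1 = -7.018 cm.
The intermediate image is virtual, 7.018 cm to the left of lens 1, so d_o2 = L - d_i1 = 42 - (-7.018) = 49.018 cm.
Lens 2: 1/d_i2 = 1/f_2 - 1/d_o2 = 1/20 - 1/(49.018) = 0.02960 cm^-1, so d_i2 = 33.785 cm.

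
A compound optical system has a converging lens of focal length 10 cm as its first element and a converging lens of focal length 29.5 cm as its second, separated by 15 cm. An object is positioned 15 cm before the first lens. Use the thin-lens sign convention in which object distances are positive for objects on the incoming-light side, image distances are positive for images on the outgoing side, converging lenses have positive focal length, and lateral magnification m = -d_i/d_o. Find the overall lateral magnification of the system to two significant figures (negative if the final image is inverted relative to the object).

First lens: d_i1 = 1/(1/10 - 1/15) = 30.000 cm.
m_1 = -(30.000)/15 = -2.0000.
This image would form 30.000 cm past lens 1, i.e. 15.000 cm beyond lens 2, so it is a virtual object for lens 2: d_o2 = 15 - 30.000 = -15.000 cm.
Second lens: d_i2 = 1/(1/29.5 - 1/(-15.000)) = 9.944 cm.
m_2 = -(9.944)/(-15.000) = 0.6629.
Overall magnification: m = m_1 m_2 = -1.3258.

-1.3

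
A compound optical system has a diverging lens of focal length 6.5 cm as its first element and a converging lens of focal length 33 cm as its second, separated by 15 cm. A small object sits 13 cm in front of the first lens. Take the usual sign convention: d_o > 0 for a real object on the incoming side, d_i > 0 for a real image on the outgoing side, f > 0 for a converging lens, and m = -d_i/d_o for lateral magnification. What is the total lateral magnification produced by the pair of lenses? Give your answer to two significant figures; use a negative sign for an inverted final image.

0.80

Applying the thin-lens equation to the first lens, 1/(-6.5) = 1/13 + 1/d_i1, which gives d_i1 = -4.333 cm.
Its lateral magnification is m_1 = -d_i1/d_o1 = -(-4.333)/13 = 0.3333.
With d_i1 < 0 the first image is virtual and lies on the object side; the object distance for lens 2 is d_o2 = 15 - (-4.333) = 19.333 cm.
Applying the thin-lens equation again with f_2 = 33 cm and d_o2 = 19.333 cm gives d_i2 = -46.683 cm.
m_2 = -(-46.683)/(19.333) = 2.4146.
Overall magnification: m = m_1 m_2 = 0.8049.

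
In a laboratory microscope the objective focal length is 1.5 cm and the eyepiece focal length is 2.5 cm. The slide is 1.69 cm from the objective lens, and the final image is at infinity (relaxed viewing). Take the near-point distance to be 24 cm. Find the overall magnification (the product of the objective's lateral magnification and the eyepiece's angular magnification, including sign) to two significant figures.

Objective: 1/d_i = 1/f_obj - 1/d_o = 1/1.5 - 1/1.69 = 0.07495 cm^-1, so d_i = 13.342 cm.
m_obj = -d_i/d_o = -13.342/1.69 = -7.895.
Eyepiece angular magnification (image at infinity): M_eye = D/f_e = 24/2.5 = 9.600.
Overall M = m_obj x M_eye = (-7.895)(9.600) = -75.79.

-76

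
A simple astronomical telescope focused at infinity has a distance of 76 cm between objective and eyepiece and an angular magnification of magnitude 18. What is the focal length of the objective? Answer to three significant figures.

72.0 cm

In normal adjustment the tube length equals f_obj + f_eye and |M| = f_obj/f_eye.
So f_obj = 18 f_eye and 18 f_eye + f_eye = 76 cm, giving f_eye = 76/19 = 4.000 cm and f_obj = 72.000 cm.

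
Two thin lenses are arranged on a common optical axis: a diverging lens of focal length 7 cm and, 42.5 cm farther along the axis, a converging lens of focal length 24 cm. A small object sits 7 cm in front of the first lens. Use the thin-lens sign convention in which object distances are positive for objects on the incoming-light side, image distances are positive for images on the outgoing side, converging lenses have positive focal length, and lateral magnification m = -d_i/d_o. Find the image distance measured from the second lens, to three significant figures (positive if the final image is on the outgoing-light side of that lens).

50.2 cm

Applying the thin-lens equation to the first lens, 1/(-7) = 1/7 + 1/d_i1, which gives d_i1 = -3.500 cm.
With d_i1 < 0 the first image is virtual and lies on the object side; the object distance for lens 2 is d_o2 = 42.5 - (-3.500) = 46.000 cm.
Applying the thin-lens equation again with f_2 = 24 cm and d_o2 = 46.000 cm gives d_i2 = 50.182 cm.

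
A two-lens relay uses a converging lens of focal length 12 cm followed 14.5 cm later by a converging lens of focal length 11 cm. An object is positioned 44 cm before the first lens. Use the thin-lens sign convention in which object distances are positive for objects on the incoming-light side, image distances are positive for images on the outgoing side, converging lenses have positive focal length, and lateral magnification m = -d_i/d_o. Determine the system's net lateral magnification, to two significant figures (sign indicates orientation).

-0.32

Applying the thin-lens equation to the first lens, 1/12 = 1/44 + 1/d_i1, which gives d_i1 = 16.500 cm.
Its lateral magnification is m_1 = -d_i1/d_o1 = -(16.500)/44 = -0.3750.
This image would form 16.500 cm past lens 1, i.e. 2.000 cm beyond lens 2, so it is a virtual object for lens 2: d_o2 = 14.5 - 16.500 = -2.000 cm.
Applying the thin-lens equation again with f_2 = 11 cm and d_o2 = -2.000 cm gives d_i2 = 1.692 cm.
m_2 = -(1.692)/(-2.000) = 0.8462.
Overall magnification: m = m_1 m_2 = -0.3173.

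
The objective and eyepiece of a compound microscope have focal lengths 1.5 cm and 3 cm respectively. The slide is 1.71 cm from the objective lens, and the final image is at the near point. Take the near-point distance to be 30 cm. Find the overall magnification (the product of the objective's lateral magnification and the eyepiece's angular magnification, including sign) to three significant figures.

-78.6

Objective: 1/d_i = 1/f_obj - 1/d_o = 1/1.5 - 1/1.71 = 0.08187 cm^-1, so d_i = 12.214 cm.
m_obj = -d_i/d_o = -12.214/1.71 = -7.143.
Eyepiece angular magnification (image at near point): M_eye = 1 + D/f_e = 1 + 30/3 = 11.000.
Overall M = m_obj x M_eye = (-7.143)(11.000) = -78.57.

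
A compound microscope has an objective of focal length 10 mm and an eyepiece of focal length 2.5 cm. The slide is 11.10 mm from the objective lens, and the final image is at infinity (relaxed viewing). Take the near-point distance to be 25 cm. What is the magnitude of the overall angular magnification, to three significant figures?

Convert to cm: f_obj = 10 mm = 1 cm; d_o = 11.10 mm = 1.11 cm.
Objective: 1/d_i = 1/f_obj - 1/d_o = 1/1 - 1/1.11 = 0.09910 cm^-1, so d_i = 10.091 cm.
m_obj = -d_i/d_o = -10.091/1.11 = -9.091.
Eyepiece angular magnification (image at infinity): M_eye = D/f_e = 25/2.5 = 10.000.
Overall M = m_obj x M_eye = (-9.091)(10.000) = -90.91.
|M| = 90.91.

90.9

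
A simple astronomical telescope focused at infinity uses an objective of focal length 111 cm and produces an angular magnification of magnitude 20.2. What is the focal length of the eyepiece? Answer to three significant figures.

|M| = f_obj/f_eye, so f_eye = f_obj/|M| = 111/20.2 = 5.495 cm.

5.50 cm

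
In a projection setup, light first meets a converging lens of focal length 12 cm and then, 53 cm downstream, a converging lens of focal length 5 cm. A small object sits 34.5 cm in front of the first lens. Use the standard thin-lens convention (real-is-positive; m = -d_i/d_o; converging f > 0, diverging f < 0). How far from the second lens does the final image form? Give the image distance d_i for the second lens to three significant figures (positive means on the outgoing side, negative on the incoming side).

Applying the thin-lens equation to the first lens, 1/12 = 1/34.5 + 1/d_i1, which gives d_i1 = 18.400 cm.
The intermediate image is 18.400 cm to the right of lens 1, so d_o2 = L - d_i1 = 53 - 18.400 = 34.600 cm.
Applying the thin-lens equation again with f_2 = 5 cm and d_o2 = 34.600 cm gives d_i2 = 5.845 cm.

5.84 cm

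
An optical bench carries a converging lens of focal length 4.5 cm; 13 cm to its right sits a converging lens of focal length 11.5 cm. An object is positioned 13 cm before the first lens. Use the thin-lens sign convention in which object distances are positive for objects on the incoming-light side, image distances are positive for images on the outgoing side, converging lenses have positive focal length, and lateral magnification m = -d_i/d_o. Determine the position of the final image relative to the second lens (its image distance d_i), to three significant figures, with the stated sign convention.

First lens: d_i1 = 1/(1/4.5 - 1/13) = 6.882 cm.
That image sits 6.118 cm in front of the second lens, so d_o2 = 6.118 cm.
Second lens: d_i2 = 1/(1/11.5 - 1/(6.118)) = -13.071 cm.

-13.1 cm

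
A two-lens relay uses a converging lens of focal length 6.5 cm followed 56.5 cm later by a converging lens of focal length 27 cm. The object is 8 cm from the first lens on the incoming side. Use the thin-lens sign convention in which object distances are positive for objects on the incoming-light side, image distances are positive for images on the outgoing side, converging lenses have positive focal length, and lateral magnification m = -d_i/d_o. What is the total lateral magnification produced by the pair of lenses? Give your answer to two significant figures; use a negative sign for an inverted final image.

-23

First lens: d_i1 = 1/(1/6.5 - 1/8) = 34.667 cm.
m_1 = -(34.667)/8 = -4.3333.
That image sits 21.833 cm in front of the second lens, so d_o2 = 21.833 cm.
Second lens: d_i2 = 1/(1/27 - 1/(21.833)) = -114.097 cm.
m_2 = -(-114.097)/(21.833) = 5.2258.
The system's lateral magnification is m_1 m_2 = (-4.3333)(5.2258) = -22.6452.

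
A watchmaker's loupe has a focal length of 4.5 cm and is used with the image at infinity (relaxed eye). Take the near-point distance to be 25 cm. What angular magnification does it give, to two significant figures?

M = D/f = 25/4.5 = 5.556.

5.6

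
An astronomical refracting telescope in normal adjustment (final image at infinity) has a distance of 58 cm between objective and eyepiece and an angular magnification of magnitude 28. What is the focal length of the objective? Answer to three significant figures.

In normal adjustment the tube length equals f_obj + f_eye and |M| = f_obj/f_eye.
So f_obj = 28 f_eye and 28 f_eye + f_eye = 58 cm, giving f_eye = 58/29 = 2.000 cm and f_obj = 56.000 cm.

56.0 cm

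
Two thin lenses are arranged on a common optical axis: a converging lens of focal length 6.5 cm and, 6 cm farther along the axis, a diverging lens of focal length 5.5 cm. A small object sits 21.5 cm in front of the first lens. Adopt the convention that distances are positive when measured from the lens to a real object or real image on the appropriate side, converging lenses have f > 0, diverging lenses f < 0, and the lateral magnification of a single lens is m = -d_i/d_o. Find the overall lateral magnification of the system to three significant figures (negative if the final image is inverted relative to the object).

-1.09

First lens: d_i1 = 1/(1/6.5 - 1/21.5) = 9.317 cm.
m_1 = -(9.317)/21.5 = -0.4333.
Since 9.317 cm > 6 cm, the first image lies past the second lens and serves as a virtual object: d_o2 = L - d_i1 = -3.317 cm.
Second lens: d_i2 = 1/(1/(-5.5) - 1/(-3.317)) = 8.355 cm.
m_2 = -(8.355)/(-3.317) = 2.5191.
The system's lateral magnification is m_1 m_2 = (-0.4333)(2.5191) = -1.0916.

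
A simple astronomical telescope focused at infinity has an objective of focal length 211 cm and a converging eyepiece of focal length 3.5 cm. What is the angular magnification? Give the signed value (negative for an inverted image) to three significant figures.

M = -f_obj/f_eye = -211/(3.5) = -60.286.

-60.3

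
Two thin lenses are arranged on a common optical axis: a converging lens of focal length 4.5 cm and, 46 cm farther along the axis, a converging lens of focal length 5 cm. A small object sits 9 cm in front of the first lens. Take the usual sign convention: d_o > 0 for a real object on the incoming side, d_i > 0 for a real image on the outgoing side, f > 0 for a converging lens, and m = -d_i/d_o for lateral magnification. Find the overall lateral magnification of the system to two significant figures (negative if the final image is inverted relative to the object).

0.16

Applying the thin-lens equation to the first lens, 1/4.5 = 1/9 + 1/d_i1, which gives d_i1 = 9.000 cm.
Its lateral magnification is m_1 = -d_i1/d_o1 = -(9.000)/9 = -1.0000.
Object distance for lens 2: d_o2 = 46 - 9.000 = 37.000 cm.
Applying the thin-lens equation again with f_2 = 5 cm and d_o2 = 37.000 cm gives d_i2 = 5.781 cm.
m_2 = -(5.781)/(37.000) = -0.1562.
The system's lateral magnification is m_1 m_2 = (-1.0000)(-0.1562) = 0.1562.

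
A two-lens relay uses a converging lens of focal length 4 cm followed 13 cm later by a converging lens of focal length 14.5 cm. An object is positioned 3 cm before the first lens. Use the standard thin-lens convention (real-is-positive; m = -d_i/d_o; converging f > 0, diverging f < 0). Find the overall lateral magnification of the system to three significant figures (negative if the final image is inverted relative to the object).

-5.52

Applying the thin-lens equation to the first lens, 1/4 = 1/3 + 1/d_i1, which gives d_i1 = -12.000 cm.
Its lateral magnification is m_1 = -d_i1/d_o1 = -(-12.000)/3 = 4.0000.
The intermediate image is virtual, 12.000 cm to the left of lens 1, so d_o2 = L - d_i1 = 13 - (-12.000) = 25.000 cm.
Applying the thin-lens equation again with f_2 = 14.5 cm and d_o2 = 25.000 cm gives d_i2 = 34.524 cm.
m_2 = -(34.524)/(25.000) = -1.3810.
Overall magnification: m = m_1 m_2 = -5.5238.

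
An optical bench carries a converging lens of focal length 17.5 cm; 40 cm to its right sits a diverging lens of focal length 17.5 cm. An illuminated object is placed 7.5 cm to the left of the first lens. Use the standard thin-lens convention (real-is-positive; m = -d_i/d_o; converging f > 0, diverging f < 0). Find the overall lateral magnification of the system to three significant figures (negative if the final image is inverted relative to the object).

0.434

Lens 1: 1/d_i1 = 1/f_1 - 1/d_o1 = 1/17.5 - 1/7.5 = -0.07619 cm^-1, so d_i1 = -13.125 cm.
m_1 = -(-13.125)/7.5 = 1.7500.
The intermediate image is virtual, 13.125 cm to the left of lens 1, so d_o2 = L - d_i1 = 40 - (-13.125) = 53.125 cm.
Lens 2: 1/d_i2 = 1/f_2 - 1/d_o2 = 1/(-17.5) - 1/(53.125) = -0.07597 cm^-1, so d_i2 = -13.164 cm.
m_2 = -(-13.164)/(53.125) = 0.2478.
Total m = m_1 x m_2 = (1.7500)(0.2478) = 0.4336.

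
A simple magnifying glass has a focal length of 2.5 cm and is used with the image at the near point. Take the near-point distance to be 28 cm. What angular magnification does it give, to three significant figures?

12.2

M = 1 + D/f = 1 + 28/2.5 = 12.200.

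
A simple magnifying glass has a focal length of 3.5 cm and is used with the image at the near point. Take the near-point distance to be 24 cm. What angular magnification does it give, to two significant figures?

7.9

M = 1 + D/f = 1 + 24/3.5 = 7.857.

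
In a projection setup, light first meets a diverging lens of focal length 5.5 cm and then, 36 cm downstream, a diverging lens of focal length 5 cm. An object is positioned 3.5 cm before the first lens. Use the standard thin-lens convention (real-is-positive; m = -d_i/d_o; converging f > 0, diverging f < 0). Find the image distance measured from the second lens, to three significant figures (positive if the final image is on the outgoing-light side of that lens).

-4.42 cm

Lens 1: 1/d_i1 = 1/f_1 - 1/d_o1 = 1/(-5.5) - 1/3.5 = -0.46753 cm^-1, so d_i1 = -2.139 cm.
With d_i1 < 0 the first image is virtual and lies on the object side; the object distance for lens 2 is d_o2 = 36 - (-2.139) = 38.139 cm.
Lens 2: 1/d_i2 = 1/f_2 - 1/d_o2 = 1/(-5) - 1/(38.139) = -0.22622 cm^-1, so d_i2 = -4.420 cm.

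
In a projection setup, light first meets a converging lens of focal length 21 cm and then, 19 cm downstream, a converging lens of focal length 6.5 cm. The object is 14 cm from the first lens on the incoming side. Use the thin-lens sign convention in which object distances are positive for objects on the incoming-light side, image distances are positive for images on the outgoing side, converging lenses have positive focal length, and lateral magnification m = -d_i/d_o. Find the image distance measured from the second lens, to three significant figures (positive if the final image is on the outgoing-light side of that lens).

7.28 cm

Applying the thin-lens equation to the first lens, 1/21 = 1/14 + 1/d_i1, which gives d_i1 = -42.000 cm.
The intermediate image is virtual, 42.000 cm to the left of lens 1, so d_o2 = L - d_i1 = 19 - (-42.000) = 61.000 cm.
Applying the thin-lens equation again with f_2 = 6.5 cm and d_o2 = 61.000 cm gives d_i2 = 7.275 cm.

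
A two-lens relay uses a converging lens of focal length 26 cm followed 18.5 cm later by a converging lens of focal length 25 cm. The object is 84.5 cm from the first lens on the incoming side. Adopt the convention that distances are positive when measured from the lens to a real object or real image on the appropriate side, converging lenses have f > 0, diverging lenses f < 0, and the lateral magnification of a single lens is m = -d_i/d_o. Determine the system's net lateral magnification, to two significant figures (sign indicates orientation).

-0.25

First lens: d_i1 = 1/(1/26 - 1/84.5) = 37.556 cm.
m_1 = -(37.556)/84.5 = -0.4444.
This image would form 37.556 cm past lens 1, i.e. 19.056 cm beyond lens 2, so it is a virtual object for lens 2: d_o2 = 18.5 - 37.556 = -19.056 cm.
Second lens: d_i2 = 1/(1/25 - 1/(-19.056)) = 10.813 cm.
m_2 = -(10.813)/(-19.056) = 0.5675.
Total m = m_1 x m_2 = (-0.4444)(0.5675) = -0.2522.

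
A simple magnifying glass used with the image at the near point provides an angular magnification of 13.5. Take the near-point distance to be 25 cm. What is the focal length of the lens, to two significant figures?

For the image at the near point, M = 1 + D/f.
f = D/(M - 1) = 25/(13.5 - 1) = 2.000 cm.

2.0 cm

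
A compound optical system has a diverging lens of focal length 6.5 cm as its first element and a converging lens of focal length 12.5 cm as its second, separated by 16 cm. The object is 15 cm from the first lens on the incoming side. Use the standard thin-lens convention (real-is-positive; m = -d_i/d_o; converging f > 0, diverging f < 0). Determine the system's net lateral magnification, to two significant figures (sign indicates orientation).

Lens 1: 1/d_i1 = 1/f_1 - 1/d_o1 = 1/(-6.5) - 1/15 = -0.22051 cm^-1, so d_i1 = -4.535 cm.
m_1 = -(-4.535)/15 = 0.3023.
The intermediate image is virtual, 4.535 cm to the left of lens 1, so d_o2 = L - d_i1 = 16 - (-4.535) = 20.535 cm.
Lens 2: 1/d_i2 = 1/f_2 - 1/d_o2 = 1/12.5 - 1/(20.535) = 0.03130 cm^-1, so d_i2 = 31.946 cm.
m_2 = -(31.946)/(20.535) = -1.5557.
The system's lateral magnification is m_1 m_2 = (0.3023)(-1.5557) = -0.4703.

-0.47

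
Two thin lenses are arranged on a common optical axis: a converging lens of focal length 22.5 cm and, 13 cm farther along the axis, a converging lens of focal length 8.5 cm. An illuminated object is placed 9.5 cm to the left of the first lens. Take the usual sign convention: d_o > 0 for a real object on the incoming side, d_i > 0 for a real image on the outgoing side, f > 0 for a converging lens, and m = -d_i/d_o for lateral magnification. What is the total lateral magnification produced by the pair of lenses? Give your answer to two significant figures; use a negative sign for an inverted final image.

Applying the thin-lens equation to the first lens, 1/22.5 = 1/9.5 + 1/d_i1, which gives d_i1 = -16.442 cm.
Its lateral magnification is m_1 = -d_i1/d_o1 = -(-16.442)/9.5 = 1.7308.
With d_i1 < 0 the first image is virtual and lies on the object side; the object distance for lens 2 is d_o2 = 13 - (-16.442) = 29.442 cm.
Applying the thin-lens equation again with f_2 = 8.5 cm and d_o2 = 29.442 cm gives d_i2 = 11.950 cm.
m_2 = -(11.950)/(29.442) = -0.4059.
The system's lateral magnification is m_1 m_2 = (1.7308)(-0.4059) = -0.7025.

-0.70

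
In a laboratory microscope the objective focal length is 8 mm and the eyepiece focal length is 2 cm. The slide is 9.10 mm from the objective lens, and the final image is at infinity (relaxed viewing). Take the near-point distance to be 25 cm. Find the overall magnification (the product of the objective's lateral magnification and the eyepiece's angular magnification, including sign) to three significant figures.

-90.9

Convert to cm: f_obj = 8 mm = 0.8 cm; d_o = 9.10 mm = 0.91 cm.
Objective: 1/d_i = 1/f_obj - 1/d_o = 1/0.8 - 1/0.91 = 0.15110 cm^-1, so d_i = 6.618 cm.
m_obj = -d_i/d_o = -6.618/0.91 = -7.273.
Eyepiece angular magnification (image at infinity): M_eye = D/f_e = 25/2 = 12.500.
Overall M = m_obj x M_eye = (-7.273)(12.500) = -90.91.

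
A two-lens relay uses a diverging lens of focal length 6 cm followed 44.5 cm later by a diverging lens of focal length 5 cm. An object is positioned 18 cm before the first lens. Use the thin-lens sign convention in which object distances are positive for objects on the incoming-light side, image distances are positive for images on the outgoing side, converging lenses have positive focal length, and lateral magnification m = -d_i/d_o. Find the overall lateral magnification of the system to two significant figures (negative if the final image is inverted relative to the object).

Applying the thin-lens equation to the first lens, 1/(-6) = 1/18 + 1/d_i1, which gives d_i1 = -4.500 cm.
Its lateral magnification is m_1 = -d_i1/d_o1 = -(-4.500)/18 = 0.2500.
With d_i1 < 0 the first image is virtual and lies on the object side; the object distance for lens 2 is d_o2 = 44.5 - (-4.500) = 49.000 cm.
Applying the thin-lens equation again with f_2 = -5 cm and d_o2 = 49.000 cm gives d_i2 = -4.537 cm.
m_2 = -(-4.537)/(49.000) = 0.0926.
The system's lateral magnification is m_1 m_2 = (0.2500)(0.0926) = 0.0231.

0.023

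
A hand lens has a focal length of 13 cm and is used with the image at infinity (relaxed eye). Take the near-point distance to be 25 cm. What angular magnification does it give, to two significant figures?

M = D/f = 25/13 = 1.923.

1.9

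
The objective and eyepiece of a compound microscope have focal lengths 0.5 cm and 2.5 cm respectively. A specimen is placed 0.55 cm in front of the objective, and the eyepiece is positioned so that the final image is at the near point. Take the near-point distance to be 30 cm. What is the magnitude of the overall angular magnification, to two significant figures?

130

Objective: 1/d_i = 1/f_obj - 1/d_o = 1/0.5 - 1/0.55 = 0.18182 cm^-1, so d_i = 5.500 cm.
m_obj = -d_i/d_o = -5.500/0.55 = -10.000.
Eyepiece angular magnification (image at near point): M_eye = 1 + D/f_e = 1 + 30/2.5 = 13.000.
Overall M = m_obj x M_eye = (-10.000)(13.000) = -130.00.
|M| = 130.00.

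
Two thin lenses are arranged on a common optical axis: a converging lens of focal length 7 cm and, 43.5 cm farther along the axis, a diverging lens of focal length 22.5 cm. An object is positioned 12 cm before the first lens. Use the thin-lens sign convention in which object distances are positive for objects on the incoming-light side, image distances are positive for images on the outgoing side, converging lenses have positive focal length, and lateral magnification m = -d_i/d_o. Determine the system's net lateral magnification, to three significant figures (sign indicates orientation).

-0.640

First lens: d_i1 = 1/(1/7 - 1/12) = 16.800 cm.
m_1 = -(16.800)/12 = -1.4000.
The intermediate image is 16.800 cm to the right of lens 1, so d_o2 = L - d_i1 = 43.5 - 16.800 = 26.700 cm.
Second lens: d_i2 = 1/(1/(-22.5) - 1/(26.700)) = -12.210 cm.
m_2 = -(-12.210)/(26.700) = 0.4573.
Total m = m_1 x m_2 = (-1.4000)(0.4573) = -0.6402.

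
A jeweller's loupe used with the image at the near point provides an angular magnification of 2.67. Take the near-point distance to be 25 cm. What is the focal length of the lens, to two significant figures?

15 cm

For the image at the near point, M = 1 + D/f.
f = D/(M - 1) = 25/(2.67 - 1) = 14.970 cm.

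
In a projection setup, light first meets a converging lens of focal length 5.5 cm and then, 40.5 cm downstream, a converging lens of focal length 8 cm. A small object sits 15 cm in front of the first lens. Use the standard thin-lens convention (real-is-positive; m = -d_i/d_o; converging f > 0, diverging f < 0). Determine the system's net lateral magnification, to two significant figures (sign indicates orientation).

First lens: d_i1 = 1/(1/5.5 - 1/15) = 8.684 cm.
m_1 = -(8.684)/15 = -0.5789.
The intermediate image is 8.684 cm to the right of lens 1, so d_o2 = L - d_i1 = 40.5 - 8.684 = 31.816 cm.
Second lens: d_i2 = 1/(1/8 - 1/(31.816)) = 10.687 cm.
m_2 = -(10.687)/(31.816) = -0.3359.
The system's lateral magnification is m_1 m_2 = (-0.5789)(-0.3359) = 0.1945.

0.19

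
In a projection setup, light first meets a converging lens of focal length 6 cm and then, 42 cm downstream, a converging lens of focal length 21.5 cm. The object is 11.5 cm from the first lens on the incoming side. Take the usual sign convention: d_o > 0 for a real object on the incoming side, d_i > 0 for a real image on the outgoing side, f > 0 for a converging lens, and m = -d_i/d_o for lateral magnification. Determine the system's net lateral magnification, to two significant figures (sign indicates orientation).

2.9

Applying the thin-lens equation to the first lens, 1/6 = 1/11.5 + 1/d_i1, which gives d_i1 = 12.545 cm.
Its lateral magnification is m_1 = -d_i1/d_o1 = -(12.545)/11.5 = -1.0909.
The intermediate image is 12.545 cm to the right of lens 1, so d_o2 = L - d_i1 = 42 - 12.545 = 29.455 cm.
Applying the thin-lens equation again with f_2 = 21.5 cm and d_o2 = 29.455 cm gives d_i2 = 79.611 cm.
m_2 = -(79.611)/(29.455) = -2.7029.
Overall magnification: m = m_1 m_2 = 2.9486.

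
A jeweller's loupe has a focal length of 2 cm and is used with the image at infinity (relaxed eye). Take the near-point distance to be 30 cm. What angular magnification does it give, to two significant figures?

M = D/f = 30/2 = 15.000.

15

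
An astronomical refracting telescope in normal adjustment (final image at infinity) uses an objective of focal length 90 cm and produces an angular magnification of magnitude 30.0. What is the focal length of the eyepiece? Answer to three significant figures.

|M| = f_obj/f_eye, so f_eye = f_obj/|M| = 90/30.0 = 3.000 cm.

3.00 cm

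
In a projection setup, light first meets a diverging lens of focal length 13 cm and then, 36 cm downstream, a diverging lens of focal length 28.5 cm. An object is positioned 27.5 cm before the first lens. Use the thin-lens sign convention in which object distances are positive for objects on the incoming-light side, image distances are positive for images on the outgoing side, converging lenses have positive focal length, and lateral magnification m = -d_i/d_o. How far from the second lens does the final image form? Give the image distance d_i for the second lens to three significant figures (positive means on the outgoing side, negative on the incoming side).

Applying the thin-lens equation to the first lens, 1/(-13) = 1/27.5 + 1/d_i1, which gives d_i1 = -8.827 cm.
The intermediate image is virtual, 8.827 cm to the left of lens 1, so d_o2 = L - d_i1 = 36 - (-8.827) = 44.827 cm.
Applying the thin-lens equation again with f_2 = -28.5 cm and d_o2 = 44.827 cm gives d_i2 = -17.423 cm.

-17.4 cm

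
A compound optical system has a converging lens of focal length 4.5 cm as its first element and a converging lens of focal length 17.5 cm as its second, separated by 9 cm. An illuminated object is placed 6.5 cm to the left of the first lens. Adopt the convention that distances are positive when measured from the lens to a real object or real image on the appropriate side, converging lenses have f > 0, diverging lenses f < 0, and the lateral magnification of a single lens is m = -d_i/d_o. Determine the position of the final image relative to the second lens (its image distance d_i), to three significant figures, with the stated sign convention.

4.26 cm

Lens 1: 1/d_i1 = 1/f_1 - 1/d_o1 = 1/4.5 - 1/6.5 = 0.06838 cm^-1, so d_i1 = 14.625 cm.
This image would form 14.625 cm past lens 1, i.e. 5.625 cm beyond lens 2, so it is a virtual object for lens 2: d_o2 = 9 - 14.625 = -5.625 cm.
Lens 2: 1/d_i2 = 1/f_2 - 1/d_o2 = 1/17.5 - 1/(-5.625) = 0.23492 cm^-1, so d_i2 = 4.257 cm.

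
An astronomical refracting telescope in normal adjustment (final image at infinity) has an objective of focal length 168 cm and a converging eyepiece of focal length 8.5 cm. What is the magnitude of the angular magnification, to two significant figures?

|M| = f_obj/|f_eye| = 168/8.5 = 19.765.

20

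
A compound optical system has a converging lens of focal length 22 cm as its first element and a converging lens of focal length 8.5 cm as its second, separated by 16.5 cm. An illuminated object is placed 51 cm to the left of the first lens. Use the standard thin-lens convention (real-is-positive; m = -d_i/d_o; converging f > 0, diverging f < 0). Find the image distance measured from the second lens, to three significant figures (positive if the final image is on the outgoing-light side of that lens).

6.15 cm

Applying the thin-lens equation to the first lens, 1/22 = 1/51 + 1/d_i1, which gives d_i1 = 38.690 cm.
This image would form 38.690 cm past lens 1, i.e. 22.190 cm beyond lens 2, so it is a virtual object for lens 2: d_o2 = 16.5 - 38.690 = -22.190 cm.
Applying the thin-lens equation again with f_2 = 8.5 cm and d_o2 = -22.190 cm gives d_i2 = 6.146 cm.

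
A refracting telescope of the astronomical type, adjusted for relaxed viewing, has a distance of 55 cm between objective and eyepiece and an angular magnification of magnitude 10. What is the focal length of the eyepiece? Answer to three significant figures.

In normal adjustment the tube length equals f_obj + f_eye and |M| = f_obj/f_eye.
So f_obj = 10 f_eye and 10 f_eye + f_eye = 55 cm, giving f_eye = 55/11 = 5.000 cm and f_obj = 50.000 cm.

5.00 cm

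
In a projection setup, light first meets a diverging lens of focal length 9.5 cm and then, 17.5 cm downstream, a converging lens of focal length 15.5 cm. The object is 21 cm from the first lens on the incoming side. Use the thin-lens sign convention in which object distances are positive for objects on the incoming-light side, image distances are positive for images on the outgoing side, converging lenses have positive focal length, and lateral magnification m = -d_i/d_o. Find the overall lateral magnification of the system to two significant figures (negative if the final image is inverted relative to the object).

-0.57

First lens: d_i1 = 1/(1/(-9.5) - 1/21) = -6.541 cm.
m_1 = -(-6.541)/21 = 0.3115.
The intermediate image is virtual, 6.541 cm to the left of lens 1, so d_o2 = L - d_i1 = 17.5 - (-6.541) = 24.041 cm.
Second lens: d_i2 = 1/(1/15.5 - 1/(24.041)) = 43.629 cm.
m_2 = -(43.629)/(24.041) = -1.8148.
The system's lateral magnification is m_1 m_2 = (0.3115)(-1.8148) = -0.5653.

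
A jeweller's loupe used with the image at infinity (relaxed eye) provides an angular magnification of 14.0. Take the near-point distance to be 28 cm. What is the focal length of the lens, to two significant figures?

2.0 cm

For the image at infinity, M = D/f.
f = D/M = 28/14.0 = 2.000 cm.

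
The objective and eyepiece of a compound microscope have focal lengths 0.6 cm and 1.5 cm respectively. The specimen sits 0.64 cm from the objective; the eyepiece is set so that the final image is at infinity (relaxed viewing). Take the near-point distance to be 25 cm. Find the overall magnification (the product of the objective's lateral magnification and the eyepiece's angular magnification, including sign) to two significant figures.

-250

Objective: 1/d_i = 1/f_obj - 1/d_o = 1/0.6 - 1/0.64 = 0.10417 cm^-1, so d_i = 9.600 cm.
m_obj = -d_i/d_o = -9.600/0.64 = -15.000.
Eyepiece angular magnification (image at infinity): M_eye = D/f_e = 25/1.5 = 16.667.
Overall M = m_obj x M_eye = (-15.000)(16.667) = -250.00.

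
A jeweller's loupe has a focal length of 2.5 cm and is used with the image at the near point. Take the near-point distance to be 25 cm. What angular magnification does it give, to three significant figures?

M = 1 + D/f = 1 + 25/2.5 = 11.000.

11.0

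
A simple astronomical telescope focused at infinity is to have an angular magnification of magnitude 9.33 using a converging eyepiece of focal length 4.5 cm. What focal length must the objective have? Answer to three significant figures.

|M| = f_obj/|f_eye|, so f_obj = |M| x |f_eye| = 9.33 x 4.5 = 41.985 cm.

42.0 cm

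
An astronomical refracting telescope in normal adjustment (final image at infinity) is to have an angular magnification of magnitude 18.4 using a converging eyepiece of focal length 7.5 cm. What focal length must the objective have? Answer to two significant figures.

140 cm

|M| = f_obj/|f_eye|, so f_obj = |M| x |f_eye| = 18.4 x 7.5 = 138.000 cm.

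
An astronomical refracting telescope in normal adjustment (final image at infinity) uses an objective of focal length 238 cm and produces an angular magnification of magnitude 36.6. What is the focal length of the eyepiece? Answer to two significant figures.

|M| = f_obj/f_eye, so f_eye = f_obj/|M| = 238/36.6 = 6.503 cm.

6.5 cm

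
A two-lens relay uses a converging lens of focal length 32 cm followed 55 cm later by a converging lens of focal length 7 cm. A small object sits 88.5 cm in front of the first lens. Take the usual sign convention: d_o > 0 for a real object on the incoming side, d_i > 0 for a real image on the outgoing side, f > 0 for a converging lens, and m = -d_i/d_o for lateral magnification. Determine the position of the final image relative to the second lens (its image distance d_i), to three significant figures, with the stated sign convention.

Applying the thin-lens equation to the first lens, 1/32 = 1/88.5 + 1/d_i1, which gives d_i1 = 50.124 cm.
Object distance for lens 2: d_o2 = 55 - 50.124 = 4.876 cm.
Applying the thin-lens equation again with f_2 = 7 cm and d_o2 = 4.876 cm gives d_i2 = -16.071 cm.

-16.1 cm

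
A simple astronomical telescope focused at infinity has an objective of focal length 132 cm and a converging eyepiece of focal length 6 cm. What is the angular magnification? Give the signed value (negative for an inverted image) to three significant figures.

M = -f_obj/f_eye = -132/(6) = -22.000.

-22.0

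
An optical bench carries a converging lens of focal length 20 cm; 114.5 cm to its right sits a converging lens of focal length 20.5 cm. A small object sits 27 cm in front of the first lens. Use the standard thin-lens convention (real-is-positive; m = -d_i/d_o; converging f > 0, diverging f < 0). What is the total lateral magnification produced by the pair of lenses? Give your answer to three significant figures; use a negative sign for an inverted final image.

3.47

Applying the thin-lens equation to the first lens, 1/20 = 1/27 + 1/d_i1, which gives d_i1 = 77.143 cm.
Its lateral magnification is m_1 = -d_i1/d_o1 = -(77.143)/27 = -2.8571.
That image sits 37.357 cm in front of the second lens, so d_o2 = 37.357 cm.
Applying the thin-lens equation again with f_2 = 20.5 cm and d_o2 = 37.357 cm gives d_i2 = 45.430 cm.
m_2 = -(45.430)/(37.357) = -1.2161.
Total m = m_1 x m_2 = (-2.8571)(-1.2161) = 3.4746.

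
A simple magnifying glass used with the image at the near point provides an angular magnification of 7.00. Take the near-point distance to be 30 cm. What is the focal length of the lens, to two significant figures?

For the image at the near point, M = 1 + D/f.
f = D/(M - 1) = 30/(7.0 - 1) = 5.000 cm.

5.0 cm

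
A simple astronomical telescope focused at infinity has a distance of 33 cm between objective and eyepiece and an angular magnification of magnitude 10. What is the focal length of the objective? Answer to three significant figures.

In normal adjustment the tube length equals f_obj + f_eye and |M| = f_obj/f_eye.
So f_obj = 10 f_eye and 10 f_eye + f_eye = 33 cm, giving f_eye = 33/11 = 3.000 cm and f_obj = 30.000 cm.

30.0 cm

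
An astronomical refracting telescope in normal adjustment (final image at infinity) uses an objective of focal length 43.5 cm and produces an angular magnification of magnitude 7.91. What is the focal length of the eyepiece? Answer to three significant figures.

|M| = f_obj/f_eye, so f_eye = f_obj/|M| = 43.5/7.91 = 5.499 cm.

5.50 cm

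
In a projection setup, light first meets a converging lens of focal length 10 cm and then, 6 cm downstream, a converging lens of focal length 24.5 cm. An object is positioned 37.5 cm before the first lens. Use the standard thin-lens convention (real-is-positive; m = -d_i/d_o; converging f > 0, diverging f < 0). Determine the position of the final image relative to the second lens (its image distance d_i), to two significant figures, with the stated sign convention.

5.8 cm

Applying the thin-lens equation to the first lens, 1/10 = 1/37.5 + 1/d_i1, which gives d_i1 = 13.636 cm.
Since 13.636 cm > 6 cm, the first image lies past the second lens and serves as a virtual object: d_o2 = L - d_i1 = -7.636 cm.
Applying the thin-lens equation again with f_2 = 24.5 cm and d_o2 = -7.636 cm gives d_i2 = 5.822 cm.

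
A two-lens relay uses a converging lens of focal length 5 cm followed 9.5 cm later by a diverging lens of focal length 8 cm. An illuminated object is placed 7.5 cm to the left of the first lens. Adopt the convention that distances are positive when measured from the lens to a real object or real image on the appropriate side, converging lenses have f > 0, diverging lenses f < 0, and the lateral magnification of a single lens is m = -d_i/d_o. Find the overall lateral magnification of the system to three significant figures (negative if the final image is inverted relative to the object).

First lens: d_i1 = 1/(1/5 - 1/7.5) = 15.000 cm.
m_1 = -(15.000)/7.5 = -2.0000.
This image would form 15.000 cm past lens 1, i.e. 5.500 cm beyond lens 2, so it is a virtual object for lens 2: d_o2 = 9.5 - 15.000 = -5.500 cm.
Second lens: d_i2 = 1/(1/(-8) - 1/(-5.500)) = 17.600 cm.
m_2 = -(17.600)/(-5.500) = 3.2000.
The system's lateral magnification is m_1 m_2 = (-2.0000)(3.2000) = -6.4000.

-6.40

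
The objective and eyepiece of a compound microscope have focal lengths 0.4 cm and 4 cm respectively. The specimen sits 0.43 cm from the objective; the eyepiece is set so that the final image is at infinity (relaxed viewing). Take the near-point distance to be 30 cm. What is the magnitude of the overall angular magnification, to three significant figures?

Objective: 1/d_i = 1/f_obj - 1/d_o = 1/0.4 - 1/0.43 = 0.17442 cm^-1, so d_i = 5.733 cm.
m_obj = -d_i/d_o = -5.733/0.43 = -13.333.
Eyepiece angular magnification (image at infinity): M_eye = D/f_e = 30/4 = 7.500.
Overall M = m_obj x M_eye = (-13.333)(7.500) = -100.00.
|M| = 100.00.

100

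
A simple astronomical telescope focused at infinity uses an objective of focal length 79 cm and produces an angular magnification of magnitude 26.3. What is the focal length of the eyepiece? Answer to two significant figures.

3.0 cm

|M| = f_obj/f_eye, so f_eye = f_obj/|M| = 79/26.3 = 3.004 cm.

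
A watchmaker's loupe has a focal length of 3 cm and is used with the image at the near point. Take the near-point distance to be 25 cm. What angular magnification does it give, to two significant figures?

M = 1 + D/f = 1 + 25/3 = 9.333.

9.3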